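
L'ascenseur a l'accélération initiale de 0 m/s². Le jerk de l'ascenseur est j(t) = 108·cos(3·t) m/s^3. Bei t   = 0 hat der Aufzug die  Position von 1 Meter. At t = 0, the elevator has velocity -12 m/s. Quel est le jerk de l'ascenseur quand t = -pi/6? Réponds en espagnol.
Tenemos la sacudida j(t) = 108·cos(3·t). Sustituyendo t = -pi/6: j(-pi/6) = 0.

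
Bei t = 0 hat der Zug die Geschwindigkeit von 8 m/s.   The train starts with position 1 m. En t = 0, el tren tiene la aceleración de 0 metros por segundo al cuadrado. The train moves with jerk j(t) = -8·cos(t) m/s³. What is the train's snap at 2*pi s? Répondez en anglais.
To solve this, we need to take 1 derivative of our jerk equation j(t) = -8·cos(t). Taking d/dt of j(t), we find s(t) = 8·sin(t). From the given snap equation s(t) = 8·sin(t), we substitute t = 2*pi to get s = 0.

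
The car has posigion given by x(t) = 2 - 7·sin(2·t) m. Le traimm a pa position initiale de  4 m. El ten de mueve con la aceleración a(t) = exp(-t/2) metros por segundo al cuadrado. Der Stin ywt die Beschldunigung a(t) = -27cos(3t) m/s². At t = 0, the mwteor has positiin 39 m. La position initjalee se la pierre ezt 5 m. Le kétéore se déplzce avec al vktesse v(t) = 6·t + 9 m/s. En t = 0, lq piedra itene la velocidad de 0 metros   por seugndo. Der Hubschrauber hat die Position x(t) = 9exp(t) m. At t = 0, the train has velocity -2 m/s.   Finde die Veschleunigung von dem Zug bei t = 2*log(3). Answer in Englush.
We have acceleration a(t) = exp(-t/2). Substituting t = 2*log(3): a(2*log(3)) = 1/3.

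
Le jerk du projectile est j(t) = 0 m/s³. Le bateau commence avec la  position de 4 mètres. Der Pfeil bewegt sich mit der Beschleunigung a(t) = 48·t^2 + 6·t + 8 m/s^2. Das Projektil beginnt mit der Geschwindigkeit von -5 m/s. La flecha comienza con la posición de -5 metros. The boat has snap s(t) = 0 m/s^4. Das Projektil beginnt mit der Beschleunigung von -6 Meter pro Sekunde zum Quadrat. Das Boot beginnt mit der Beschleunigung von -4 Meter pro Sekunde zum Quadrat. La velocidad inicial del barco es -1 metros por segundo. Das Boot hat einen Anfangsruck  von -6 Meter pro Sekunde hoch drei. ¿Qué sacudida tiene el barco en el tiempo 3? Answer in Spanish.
Para resolver esto, necesitamos tomar 1 integral de nuestra ecuación del snap s(t) = 0. Tomando ∫s(t)dt y aplicando j(0) = -6, encontramos j(t) = -6. Usando j(t) = -6 y sustituyendo t = 3, encontramos j = -6.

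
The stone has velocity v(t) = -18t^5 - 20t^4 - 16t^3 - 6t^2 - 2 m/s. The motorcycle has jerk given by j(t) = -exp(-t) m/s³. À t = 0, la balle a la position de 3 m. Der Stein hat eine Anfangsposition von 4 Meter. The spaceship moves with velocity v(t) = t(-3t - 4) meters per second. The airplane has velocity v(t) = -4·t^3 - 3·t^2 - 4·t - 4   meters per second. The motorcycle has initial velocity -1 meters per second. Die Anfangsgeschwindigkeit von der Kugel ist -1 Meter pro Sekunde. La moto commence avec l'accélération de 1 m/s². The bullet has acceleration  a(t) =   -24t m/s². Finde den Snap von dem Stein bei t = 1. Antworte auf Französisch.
Nous devons dériver notre équation de la vitesse v(t) = -18·t^5 - 20·t^4 - 16·t^3 - 6·t^2 - 2 3 fois. En prenant d/dt de v(t), nous trouvons a(t) = -90·t^4 - 80·t^3 - 48·t^2 - 12·t. En prenant d/dt de a(t), nous trouvons j(t) = -360·t^3 - 240·t^2 - 96·t - 12. En dérivant le jerk, nous obtenons le snap: s(t) = -1080·t^2 - 480·t - 96. Nous avons le snap s(t) = -1080·t^2 - 480·t - 96. En substituant t = 1: s(1) = -1656.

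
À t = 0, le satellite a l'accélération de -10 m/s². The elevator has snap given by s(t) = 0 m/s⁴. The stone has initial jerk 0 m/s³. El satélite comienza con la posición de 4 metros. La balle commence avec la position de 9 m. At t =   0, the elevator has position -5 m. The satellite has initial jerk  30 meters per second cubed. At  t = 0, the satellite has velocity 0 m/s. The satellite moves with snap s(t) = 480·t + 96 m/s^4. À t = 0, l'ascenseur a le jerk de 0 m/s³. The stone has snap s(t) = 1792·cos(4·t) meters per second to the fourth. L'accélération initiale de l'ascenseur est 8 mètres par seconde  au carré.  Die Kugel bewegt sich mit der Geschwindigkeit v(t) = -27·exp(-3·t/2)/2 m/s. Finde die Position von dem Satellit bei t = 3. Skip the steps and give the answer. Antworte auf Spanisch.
En t = 3, x = 1390.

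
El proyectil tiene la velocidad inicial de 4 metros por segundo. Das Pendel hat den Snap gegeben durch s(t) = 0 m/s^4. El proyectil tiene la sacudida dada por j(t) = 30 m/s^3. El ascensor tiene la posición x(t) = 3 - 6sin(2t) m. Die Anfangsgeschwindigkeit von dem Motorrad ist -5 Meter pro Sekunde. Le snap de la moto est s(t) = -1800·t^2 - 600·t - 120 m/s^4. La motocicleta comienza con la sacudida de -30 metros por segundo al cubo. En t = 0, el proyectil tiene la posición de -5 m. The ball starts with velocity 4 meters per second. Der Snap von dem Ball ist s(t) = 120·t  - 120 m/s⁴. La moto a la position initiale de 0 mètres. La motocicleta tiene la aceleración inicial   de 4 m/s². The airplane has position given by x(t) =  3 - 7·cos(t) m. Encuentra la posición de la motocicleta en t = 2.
Partiendo del snap s(t) = -1800·t^2 - 600·t - 120, tomamos 4 antiderivadas. La antiderivada del snap es la sacudida. Usando j(0) = -30, obtenemos j(t) = -600·t^3 - 300·t^2 - 120·t - 30. Tomando ∫j(t)dt y aplicando a(0) = 4, encontramos a(t) = -150·t^4 - 100·t^3 - 60·t^2 - 30·t + 4. La antiderivada de la aceleración, con v(0) = -5, da la velocidad: v(t) = -30·t^5 - 25·t^4 - 20·t^3 - 15·t^2 + 4·t - 5. Integrando la velocidad y usando la condición inicial x(0) = 0, obtenemos x(t) = -5·t^6 - 5·t^5 - 5·t^4 - 5·t^3 + 2·t^2 - 5·t. Usando x(t) = -5·t^6 - 5·t^5 - 5·t^4 - 5·t^3 + 2·t^2 - 5·t y sustituyendo t = 2, encontramos x = -602.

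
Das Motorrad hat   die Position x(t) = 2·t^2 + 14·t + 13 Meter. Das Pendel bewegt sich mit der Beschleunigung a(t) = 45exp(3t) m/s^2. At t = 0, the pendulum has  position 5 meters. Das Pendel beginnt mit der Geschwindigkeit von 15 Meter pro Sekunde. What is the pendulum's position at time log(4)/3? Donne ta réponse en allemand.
Um dies zu lösen, müssen wir 2 Integrale unserer Gleichung für die Beschleunigung a(t) = 45·exp(3·t) finden. Mit ∫a(t)dt und Anwendung von v(0) = 15, finden wir v(t) = 15·exp(3·t). Mit ∫v(t)dt und Anwendung von x(0) = 5, finden wir x(t) = 5·exp(3·t). Wir haben die Position x(t) = 5·exp(3·t). Durch Einsetzen von t = log(4)/3: x(log(4)/3) = 20.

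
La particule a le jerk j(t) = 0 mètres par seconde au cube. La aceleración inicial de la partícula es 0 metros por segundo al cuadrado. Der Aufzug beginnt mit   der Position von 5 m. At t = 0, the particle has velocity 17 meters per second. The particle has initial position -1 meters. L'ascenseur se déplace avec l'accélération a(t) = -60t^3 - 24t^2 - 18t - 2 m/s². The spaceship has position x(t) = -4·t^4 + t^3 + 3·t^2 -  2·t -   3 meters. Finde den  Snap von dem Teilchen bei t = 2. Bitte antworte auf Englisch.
Starting from jerk j(t) = 0, we take 1 derivative. Taking d/dt of j(t), we find s(t) = 0. From the given snap equation s(t) = 0, we substitute t = 2 to get s = 0.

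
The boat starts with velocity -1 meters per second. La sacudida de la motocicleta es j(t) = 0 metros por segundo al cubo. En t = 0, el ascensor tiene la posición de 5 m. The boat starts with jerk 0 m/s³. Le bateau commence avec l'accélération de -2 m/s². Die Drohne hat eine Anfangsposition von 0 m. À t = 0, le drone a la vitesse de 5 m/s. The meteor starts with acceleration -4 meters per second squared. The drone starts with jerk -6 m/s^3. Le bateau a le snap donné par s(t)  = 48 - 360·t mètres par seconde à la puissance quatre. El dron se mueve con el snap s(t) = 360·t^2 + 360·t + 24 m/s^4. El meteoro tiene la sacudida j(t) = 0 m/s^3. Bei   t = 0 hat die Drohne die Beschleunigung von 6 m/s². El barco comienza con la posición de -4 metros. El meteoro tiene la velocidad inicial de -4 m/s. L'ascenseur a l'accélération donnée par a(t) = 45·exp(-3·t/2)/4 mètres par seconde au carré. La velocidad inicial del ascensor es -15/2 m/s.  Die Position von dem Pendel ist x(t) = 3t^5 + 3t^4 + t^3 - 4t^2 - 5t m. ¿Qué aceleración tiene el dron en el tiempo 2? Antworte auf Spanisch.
Necesitamos integrar nuestra ecuación del snap s(t) = 360·t^2 + 360·t + 24 2 veces. La integral del snap es la sacudida. Usando j(0) = -6, obtenemos j(t) = 120·t^3 + 180·t^2 + 24·t - 6. La integral de la sacudida es la aceleración. Usando a(0) = 6, obtenemos a(t) = 30·t^4 + 60·t^3 + 12·t^2 - 6·t + 6. De la ecuación de la aceleración a(t) = 30·t^4 + 60·t^3 + 12·t^2 - 6·t + 6, sustituimos t = 2 para obtener a = 1002.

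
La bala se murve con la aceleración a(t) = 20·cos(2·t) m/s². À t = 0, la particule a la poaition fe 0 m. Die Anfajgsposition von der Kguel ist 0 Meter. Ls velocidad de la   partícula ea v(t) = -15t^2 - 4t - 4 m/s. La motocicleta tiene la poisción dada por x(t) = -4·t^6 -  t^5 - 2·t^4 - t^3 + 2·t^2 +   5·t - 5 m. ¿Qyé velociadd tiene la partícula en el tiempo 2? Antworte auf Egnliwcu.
Using v(t) = -15·t^2 - 4·t - 4 and substituting t = 2, we find v = -72.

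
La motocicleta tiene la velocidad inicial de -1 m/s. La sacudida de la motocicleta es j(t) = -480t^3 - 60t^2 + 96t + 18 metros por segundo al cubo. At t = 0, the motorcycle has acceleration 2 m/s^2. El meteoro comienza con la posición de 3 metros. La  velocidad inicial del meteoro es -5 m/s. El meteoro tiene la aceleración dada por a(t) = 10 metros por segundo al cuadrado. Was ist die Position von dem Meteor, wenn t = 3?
Wir müssen unsere Gleichung für die Beschleunigung a(t) = 10 2-mal integrieren. Das Integral von der Beschleunigung ist die Geschwindigkeit. Mit v(0) = -5 erhalten wir v(t) = 10·t - 5. Die Stammfunktion von der Geschwindigkeit, mit x(0) = 3, ergibt die Position: x(t) = 5·t^2 - 5·t + 3. Aus der Gleichung für die Position x(t) = 5·t^2 - 5·t + 3, setzen wir t = 3 ein und erhalten x = 33.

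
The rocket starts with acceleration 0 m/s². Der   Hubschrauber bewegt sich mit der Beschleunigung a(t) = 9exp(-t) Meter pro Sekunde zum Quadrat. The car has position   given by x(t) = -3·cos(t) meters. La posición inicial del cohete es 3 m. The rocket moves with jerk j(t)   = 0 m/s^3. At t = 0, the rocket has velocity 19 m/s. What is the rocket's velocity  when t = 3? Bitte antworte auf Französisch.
Nous devons intégrer notre équation du jerk j(t) = 0 2 fois. L'intégrale du jerk, avec a(0) = 0, donne l'accélération: a(t) = 0. La primitive de l'accélération est la vitesse. En utilisant v(0) = 19, nous obtenons v(t) = 19. De l'équation de la vitesse v(t) = 19, nous substituons t = 3 pour obtenir v = 19.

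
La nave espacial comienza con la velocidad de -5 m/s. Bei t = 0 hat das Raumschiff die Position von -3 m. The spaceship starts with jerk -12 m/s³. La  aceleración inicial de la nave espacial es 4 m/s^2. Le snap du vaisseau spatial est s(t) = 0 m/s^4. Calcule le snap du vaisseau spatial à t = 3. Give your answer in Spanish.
Tenemos el snap s(t) = 0. Sustituyendo t = 3: s(3) = 0.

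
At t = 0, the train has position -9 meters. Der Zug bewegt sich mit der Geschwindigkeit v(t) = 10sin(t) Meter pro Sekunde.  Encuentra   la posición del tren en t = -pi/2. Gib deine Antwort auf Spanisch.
Partiendo de la velocidad v(t) = 10·sin(t), tomamos 1 antiderivada. La integral de la velocidad, con x(0) = -9, da la posición: x(t) = 1 - 10·cos(t). Tenemos la posición x(t) = 1 - 10·cos(t). Sustituyendo t = -pi/2: x(-pi/2) = 1.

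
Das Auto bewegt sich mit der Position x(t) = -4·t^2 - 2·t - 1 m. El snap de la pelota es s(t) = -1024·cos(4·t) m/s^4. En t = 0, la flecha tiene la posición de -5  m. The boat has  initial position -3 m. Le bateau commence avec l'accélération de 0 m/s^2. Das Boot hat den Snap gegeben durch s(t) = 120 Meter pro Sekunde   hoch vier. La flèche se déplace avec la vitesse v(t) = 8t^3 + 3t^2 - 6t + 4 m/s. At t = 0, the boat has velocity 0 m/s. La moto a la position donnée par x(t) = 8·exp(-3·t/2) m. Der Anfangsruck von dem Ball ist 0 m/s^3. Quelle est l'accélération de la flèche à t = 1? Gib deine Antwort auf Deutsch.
Ausgehend von der Geschwindigkeit v(t) = 8·t^3 + 3·t^2 - 6·t + 4, nehmen wir 1 Ableitung. Durch Ableiten von der Geschwindigkeit erhalten wir die Beschleunigung: a(t) = 24·t^2 + 6·t - 6. Wir haben die Beschleunigung a(t) = 24·t^2 + 6·t - 6. Durch Einsetzen von t = 1: a(1) = 24.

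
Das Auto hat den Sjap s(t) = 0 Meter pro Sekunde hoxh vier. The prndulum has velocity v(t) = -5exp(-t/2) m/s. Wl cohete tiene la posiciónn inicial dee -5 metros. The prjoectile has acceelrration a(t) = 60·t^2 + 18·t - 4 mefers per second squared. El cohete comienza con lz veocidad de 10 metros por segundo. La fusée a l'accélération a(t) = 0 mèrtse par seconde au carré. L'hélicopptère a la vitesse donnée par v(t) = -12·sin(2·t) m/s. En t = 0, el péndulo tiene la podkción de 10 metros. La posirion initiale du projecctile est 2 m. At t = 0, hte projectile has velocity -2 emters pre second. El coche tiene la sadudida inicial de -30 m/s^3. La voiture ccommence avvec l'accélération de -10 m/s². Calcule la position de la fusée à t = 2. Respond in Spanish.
Necesitamos integrar nuestra ecuación de la aceleración a(t) = 0 2 veces. La antiderivada de la aceleración, con v(0) = 10, da la velocidad: v(t) = 10. Tomando ∫v(t)dt y aplicando x(0) = -5, encontramos x(t) = 10·t - 5. Tenemos la posición x(t) = 10·t - 5. Sustituyendo t = 2: x(2) = 15.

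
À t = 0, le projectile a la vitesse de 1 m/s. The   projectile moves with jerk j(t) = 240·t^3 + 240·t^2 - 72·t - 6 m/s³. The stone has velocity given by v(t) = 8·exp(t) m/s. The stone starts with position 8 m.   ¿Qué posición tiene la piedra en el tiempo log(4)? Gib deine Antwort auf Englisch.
To find the answer, we compute 1 integral of v(t) = 8·exp(t). The antiderivative of velocity, with x(0) = 8, gives position: x(t) = 8·exp(t). We have position x(t) = 8·exp(t). Substituting t = log(4): x(log(4)) = 32.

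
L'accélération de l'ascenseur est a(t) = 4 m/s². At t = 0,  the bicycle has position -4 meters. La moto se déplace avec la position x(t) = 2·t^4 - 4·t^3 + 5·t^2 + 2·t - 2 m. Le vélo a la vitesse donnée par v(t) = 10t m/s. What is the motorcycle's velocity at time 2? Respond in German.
Um dies zu lösen, müssen wir 1 Ableitung unserer Gleichung für die Position x(t) = 2·t^4 - 4·t^3 + 5·t^2 + 2·t - 2 nehmen. Durch Ableiten von der Position erhalten wir die Geschwindigkeit: v(t) = 8·t^3 - 12·t^2 + 10·t + 2. Wir haben die Geschwindigkeit v(t) = 8·t^3 - 12·t^2 + 10·t + 2. Durch Einsetzen von t = 2: v(2) = 38.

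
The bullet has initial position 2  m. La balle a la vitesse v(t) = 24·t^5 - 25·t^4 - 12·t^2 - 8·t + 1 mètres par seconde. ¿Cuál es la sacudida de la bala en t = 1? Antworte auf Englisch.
We must differentiate our velocity equation v(t) = 24·t^5 - 25·t^4 - 12·t^2 - 8·t + 1 2 times. Differentiating velocity, we get acceleration: a(t) = 120·t^4 - 100·t^3 - 24·t - 8. Differentiating acceleration, we get jerk: j(t) = 480·t^3 - 300·t^2 - 24. From the given jerk equation j(t) = 480·t^3 - 300·t^2 - 24, we substitute t = 1 to get j = 156.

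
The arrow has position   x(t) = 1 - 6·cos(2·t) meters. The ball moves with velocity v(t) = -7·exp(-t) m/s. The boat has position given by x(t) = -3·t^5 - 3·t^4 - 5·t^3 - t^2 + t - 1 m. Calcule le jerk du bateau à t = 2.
En partant de la position x(t) = -3·t^5 - 3·t^4 - 5·t^3 - t^2 + t - 1, nous prenons 3 dérivées. La dérivée de la position donne la vitesse: v(t) = -15·t^4 - 12·t^3 - 15·t^2 - 2·t + 1. En prenant d/dt de v(t), nous trouvons a(t) = -60·t^3 - 36·t^2 - 30·t - 2. La dérivée de l'accélération donne le jerk: j(t) = -180·t^2 - 72·t - 30. De l'équation du jerk j(t) = -180·t^2 - 72·t - 30, nous substituons t = 2 pour obtenir j = -894.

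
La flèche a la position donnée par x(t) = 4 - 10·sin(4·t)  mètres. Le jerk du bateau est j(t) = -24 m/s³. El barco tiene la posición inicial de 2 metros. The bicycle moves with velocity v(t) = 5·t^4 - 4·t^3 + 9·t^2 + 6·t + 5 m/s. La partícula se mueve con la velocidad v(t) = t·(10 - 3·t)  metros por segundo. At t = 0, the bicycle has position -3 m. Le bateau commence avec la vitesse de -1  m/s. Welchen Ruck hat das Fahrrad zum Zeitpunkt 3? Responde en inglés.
Starting from velocity v(t) = 5·t^4 - 4·t^3 + 9·t^2 + 6·t + 5, we take 2 derivatives. Taking d/dt of v(t), we find a(t) = 20·t^3 - 12·t^2 + 18·t + 6. Taking d/dt of a(t), we find j(t) = 60·t^2 - 24·t + 18. From the given jerk equation j(t) = 60·t^2 - 24·t + 18, we substitute t = 3 to get j = 486.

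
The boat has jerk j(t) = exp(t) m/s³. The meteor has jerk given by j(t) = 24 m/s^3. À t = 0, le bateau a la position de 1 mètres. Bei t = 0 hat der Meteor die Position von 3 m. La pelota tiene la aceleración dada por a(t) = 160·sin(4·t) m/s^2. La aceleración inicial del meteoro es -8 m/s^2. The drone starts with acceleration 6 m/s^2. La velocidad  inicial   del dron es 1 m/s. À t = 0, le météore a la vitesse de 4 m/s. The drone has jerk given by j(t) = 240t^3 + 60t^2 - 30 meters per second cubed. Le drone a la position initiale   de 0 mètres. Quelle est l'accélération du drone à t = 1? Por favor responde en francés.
Nous devons intégrer notre équation du jerk j(t) = 240·t^3 + 60·t^2 - 30 1 fois. En intégrant le jerk et en utilisant la condition initiale a(0) = 6, nous obtenons a(t) = 60·t^4 + 20·t^3 - 30·t + 6. En utilisant a(t) = 60·t^4 + 20·t^3 - 30·t + 6 et en substituant t = 1, nous trouvons a = 56.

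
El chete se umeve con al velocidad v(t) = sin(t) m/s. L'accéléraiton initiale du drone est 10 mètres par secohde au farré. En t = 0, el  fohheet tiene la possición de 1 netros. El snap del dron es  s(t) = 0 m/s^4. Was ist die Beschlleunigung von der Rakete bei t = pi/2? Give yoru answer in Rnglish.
We must differentiate our velocity equation v(t) = sin(t) 1 time. Taking d/dt of v(t), we find a(t) = cos(t). We have acceleration a(t) = cos(t). Substituting t = pi/2: a(pi/2) = 0.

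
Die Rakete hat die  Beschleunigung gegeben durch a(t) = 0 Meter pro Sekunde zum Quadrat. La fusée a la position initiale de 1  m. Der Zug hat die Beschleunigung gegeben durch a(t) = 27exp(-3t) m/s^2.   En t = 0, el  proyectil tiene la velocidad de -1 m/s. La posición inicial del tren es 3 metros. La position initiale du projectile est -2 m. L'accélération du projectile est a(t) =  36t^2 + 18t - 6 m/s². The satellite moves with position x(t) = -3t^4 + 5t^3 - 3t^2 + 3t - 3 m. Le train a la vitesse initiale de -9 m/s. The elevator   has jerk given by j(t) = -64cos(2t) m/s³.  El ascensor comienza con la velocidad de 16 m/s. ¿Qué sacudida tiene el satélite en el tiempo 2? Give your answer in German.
Um dies zu lösen, müssen wir 3 Ableitungen unserer Gleichung für die Position x(t) = -3·t^4 + 5·t^3 - 3·t^2 + 3·t - 3 nehmen. Mit d/dt von x(t) finden wir v(t) = -12·t^3 + 15·t^2 - 6·t + 3. Mit d/dt von v(t) finden wir a(t) = -36·t^2 + 30·t - 6. Durch Ableiten von der Beschleunigung erhalten wir den Ruck: j(t) = 30 - 72·t. Aus der Gleichung für den Ruck j(t) = 30 - 72·t, setzen wir t = 2 ein und erhalten j = -114.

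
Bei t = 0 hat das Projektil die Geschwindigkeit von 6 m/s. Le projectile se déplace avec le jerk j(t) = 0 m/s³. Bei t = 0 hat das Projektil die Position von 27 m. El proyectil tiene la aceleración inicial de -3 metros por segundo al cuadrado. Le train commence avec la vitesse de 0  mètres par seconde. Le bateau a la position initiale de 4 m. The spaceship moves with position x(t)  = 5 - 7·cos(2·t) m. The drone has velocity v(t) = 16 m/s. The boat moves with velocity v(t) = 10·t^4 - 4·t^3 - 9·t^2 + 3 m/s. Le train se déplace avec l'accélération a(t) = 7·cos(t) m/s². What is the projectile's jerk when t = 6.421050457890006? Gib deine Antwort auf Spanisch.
Tenemos la sacudida j(t) = 0. Sustituyendo t = 6.421050457890006: j(6.421050457890006) = 0.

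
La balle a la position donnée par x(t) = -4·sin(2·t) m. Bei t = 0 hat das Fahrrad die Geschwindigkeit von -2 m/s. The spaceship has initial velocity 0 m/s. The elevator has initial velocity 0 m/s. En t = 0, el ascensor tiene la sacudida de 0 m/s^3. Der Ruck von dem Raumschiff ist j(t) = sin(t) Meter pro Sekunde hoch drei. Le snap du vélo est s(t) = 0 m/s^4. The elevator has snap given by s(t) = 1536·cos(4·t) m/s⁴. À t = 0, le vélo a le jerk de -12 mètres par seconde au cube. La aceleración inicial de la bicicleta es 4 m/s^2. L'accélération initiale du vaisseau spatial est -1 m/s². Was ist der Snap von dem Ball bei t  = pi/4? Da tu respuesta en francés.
Pour résoudre ceci, nous devons prendre 4 dérivées de notre équation de la position x(t) = -4·sin(2·t). La dérivée de la position donne la vitesse: v(t) = -8·cos(2·t). La dérivée de la vitesse donne l'accélération: a(t) = 16·sin(2·t). En prenant d/dt de a(t), nous trouvons j(t) = 32·cos(2·t). En dérivant le jerk, nous obtenons le snap: s(t) = -64·sin(2·t). De l'équation du snap s(t) = -64·sin(2·t), nous substituons t = pi/4 pour obtenir s = -64.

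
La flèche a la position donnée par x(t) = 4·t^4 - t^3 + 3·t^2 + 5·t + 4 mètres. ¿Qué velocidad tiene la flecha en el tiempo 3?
Para resolver esto, necesitamos tomar 1 derivada de nuestra ecuación de la posición x(t) = 4·t^4 - t^3 + 3·t^2 + 5·t + 4. La derivada de la posición da la velocidad: v(t) = 16·t^3 - 3·t^2 + 6·t + 5. Tenemos la velocidad v(t) = 16·t^3 - 3·t^2 + 6·t + 5. Sustituyendo t = 3: v(3) = 428.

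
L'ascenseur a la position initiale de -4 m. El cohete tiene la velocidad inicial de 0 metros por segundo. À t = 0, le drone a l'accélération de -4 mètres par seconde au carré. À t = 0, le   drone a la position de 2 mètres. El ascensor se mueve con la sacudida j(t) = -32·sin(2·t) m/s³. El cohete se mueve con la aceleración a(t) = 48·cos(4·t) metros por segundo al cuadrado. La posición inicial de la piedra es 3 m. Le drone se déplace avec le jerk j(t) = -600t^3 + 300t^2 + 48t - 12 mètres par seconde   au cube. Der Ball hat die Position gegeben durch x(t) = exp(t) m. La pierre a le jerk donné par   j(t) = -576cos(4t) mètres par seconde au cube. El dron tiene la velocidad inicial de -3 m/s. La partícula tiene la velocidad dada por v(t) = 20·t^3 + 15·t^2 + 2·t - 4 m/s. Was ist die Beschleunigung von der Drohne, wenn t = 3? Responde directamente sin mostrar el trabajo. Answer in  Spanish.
La aceleración en t = 3 es a = -9274.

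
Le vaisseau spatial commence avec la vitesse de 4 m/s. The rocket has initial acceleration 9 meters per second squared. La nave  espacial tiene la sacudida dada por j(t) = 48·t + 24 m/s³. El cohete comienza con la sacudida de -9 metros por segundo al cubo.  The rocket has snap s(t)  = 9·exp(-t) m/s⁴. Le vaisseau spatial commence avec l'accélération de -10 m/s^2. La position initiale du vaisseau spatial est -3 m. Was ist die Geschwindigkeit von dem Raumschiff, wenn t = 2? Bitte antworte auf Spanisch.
Partiendo de la sacudida j(t) = 48·t + 24, tomamos 2 integrales. Integrando la sacudida y usando la condición inicial a(0) = -10, obtenemos a(t) = 24·t^2 + 24·t - 10. La integral de la aceleración, con v(0) = 4, da la velocidad: v(t) = 8·t^3 + 12·t^2 - 10·t + 4. Tenemos la velocidad v(t) = 8·t^3 + 12·t^2 - 10·t + 4. Sustituyendo t = 2: v(2) = 96.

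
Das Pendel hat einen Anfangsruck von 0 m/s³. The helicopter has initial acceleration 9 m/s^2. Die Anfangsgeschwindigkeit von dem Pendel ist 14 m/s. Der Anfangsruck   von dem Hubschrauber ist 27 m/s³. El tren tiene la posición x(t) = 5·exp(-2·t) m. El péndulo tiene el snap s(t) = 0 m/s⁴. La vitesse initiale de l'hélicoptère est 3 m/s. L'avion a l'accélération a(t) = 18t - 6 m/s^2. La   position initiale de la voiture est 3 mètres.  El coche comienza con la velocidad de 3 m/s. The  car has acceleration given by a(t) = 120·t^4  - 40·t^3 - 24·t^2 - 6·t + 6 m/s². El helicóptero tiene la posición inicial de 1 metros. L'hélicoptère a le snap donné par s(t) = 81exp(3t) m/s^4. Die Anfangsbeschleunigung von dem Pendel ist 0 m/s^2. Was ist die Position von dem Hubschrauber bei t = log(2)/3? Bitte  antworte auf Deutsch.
Ausgehend von dem Snap s(t) = 81·exp(3·t), nehmen wir 4 Integrale. Das Integral von dem Snap, mit j(0) = 27, ergibt den Ruck: j(t) = 27·exp(3·t). Die Stammfunktion von dem Ruck, mit a(0) = 9, ergibt die Beschleunigung: a(t) = 9·exp(3·t). Mit ∫a(t)dt und Anwendung von v(0) = 3, finden wir v(t) = 3·exp(3·t). Durch Integration von der Geschwindigkeit und Verwendung der Anfangsbedingung x(0) = 1, erhalten wir x(t) = exp(3·t). Mit x(t) = exp(3·t) und Einsetzen von t = log(2)/3, finden wir x = 2.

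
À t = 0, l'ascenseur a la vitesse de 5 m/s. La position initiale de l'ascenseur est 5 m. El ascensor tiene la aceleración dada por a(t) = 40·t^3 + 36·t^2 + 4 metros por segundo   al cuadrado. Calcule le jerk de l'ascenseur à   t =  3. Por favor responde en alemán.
Ausgehend von der Beschleunigung a(t) = 40·t^3 + 36·t^2 + 4, nehmen wir 1 Ableitung. Die Ableitung von der Beschleunigung ergibt den Ruck: j(t) = 120·t^2 + 72·t. Aus der Gleichung für den Ruck j(t) = 120·t^2 + 72·t, setzen wir t = 3 ein und erhalten j = 1296.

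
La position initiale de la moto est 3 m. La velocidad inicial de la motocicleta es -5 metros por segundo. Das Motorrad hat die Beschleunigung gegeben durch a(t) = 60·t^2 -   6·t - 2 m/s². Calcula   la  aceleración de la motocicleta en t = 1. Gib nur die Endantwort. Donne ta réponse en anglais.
The acceleration at t = 1 is a = 52.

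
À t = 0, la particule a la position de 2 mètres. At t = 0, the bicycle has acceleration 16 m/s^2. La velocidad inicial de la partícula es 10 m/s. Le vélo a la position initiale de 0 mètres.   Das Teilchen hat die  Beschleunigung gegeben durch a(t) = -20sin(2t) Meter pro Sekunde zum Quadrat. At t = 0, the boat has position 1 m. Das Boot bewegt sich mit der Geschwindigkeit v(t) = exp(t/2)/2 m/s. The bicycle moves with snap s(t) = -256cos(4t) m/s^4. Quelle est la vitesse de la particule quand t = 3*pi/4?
Pour résoudre ceci, nous devons prendre 1 primitive de notre équation de l'accélération a(t) = -20·sin(2·t). En intégrant l'accélération et en utilisant la condition initiale v(0) = 10, nous obtenons v(t) = 10·cos(2·t). De l'équation de la vitesse v(t) = 10·cos(2·t), nous substituons t = 3*pi/4 pour obtenir v = 0.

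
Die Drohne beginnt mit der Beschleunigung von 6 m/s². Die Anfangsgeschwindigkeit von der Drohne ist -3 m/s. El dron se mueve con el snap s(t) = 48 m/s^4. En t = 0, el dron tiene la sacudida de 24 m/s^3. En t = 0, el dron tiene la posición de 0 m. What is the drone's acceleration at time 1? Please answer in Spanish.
Debemos encontrar la antiderivada de nuestra ecuación del snap s(t) = 48 2 veces. Integrando el snap y usando la condición inicial j(0) = 24, obtenemos j(t) = 48·t + 24. Integrando la sacudida y usando la condición inicial a(0) = 6, obtenemos a(t) = 24·t^2 + 24·t + 6. De la ecuación de la aceleración a(t) = 24·t^2 + 24·t + 6, sustituimos t = 1 para obtener a = 54.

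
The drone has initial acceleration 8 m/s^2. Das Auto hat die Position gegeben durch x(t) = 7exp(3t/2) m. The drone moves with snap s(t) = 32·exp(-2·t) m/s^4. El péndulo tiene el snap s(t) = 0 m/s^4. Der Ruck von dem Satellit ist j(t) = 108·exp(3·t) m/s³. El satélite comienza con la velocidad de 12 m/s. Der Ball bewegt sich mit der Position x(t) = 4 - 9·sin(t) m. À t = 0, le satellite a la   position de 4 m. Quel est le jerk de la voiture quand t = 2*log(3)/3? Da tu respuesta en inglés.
We must differentiate our position equation x(t) = 7·exp(3·t/2) 3 times. The derivative of position gives velocity: v(t) = 21·exp(3·t/2)/2. Taking d/dt of v(t), we find a(t) = 63·exp(3·t/2)/4. The derivative of acceleration gives jerk: j(t) = 189·exp(3·t/2)/8. Using j(t) = 189·exp(3·t/2)/8 and substituting t = 2*log(3)/3, we find j = 567/8.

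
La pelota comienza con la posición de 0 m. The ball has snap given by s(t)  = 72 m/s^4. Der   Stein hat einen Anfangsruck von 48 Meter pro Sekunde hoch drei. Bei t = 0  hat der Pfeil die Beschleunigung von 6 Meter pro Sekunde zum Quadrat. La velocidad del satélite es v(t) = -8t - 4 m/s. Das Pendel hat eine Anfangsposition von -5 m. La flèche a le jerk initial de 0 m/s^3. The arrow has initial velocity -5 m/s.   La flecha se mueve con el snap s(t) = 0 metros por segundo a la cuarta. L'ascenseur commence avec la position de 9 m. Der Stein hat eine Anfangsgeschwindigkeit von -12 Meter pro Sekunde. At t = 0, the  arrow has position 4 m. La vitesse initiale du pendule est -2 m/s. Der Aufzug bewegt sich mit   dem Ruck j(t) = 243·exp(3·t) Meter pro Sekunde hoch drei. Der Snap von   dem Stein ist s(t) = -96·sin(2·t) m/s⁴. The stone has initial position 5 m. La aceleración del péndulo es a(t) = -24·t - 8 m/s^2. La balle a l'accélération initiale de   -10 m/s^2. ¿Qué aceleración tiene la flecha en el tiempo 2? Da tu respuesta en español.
Partiendo del snap s(t) = 0, tomamos 2 antiderivadas. La integral del snap es la sacudida. Usando j(0) = 0, obtenemos j(t) = 0. La antiderivada de la sacudida, con a(0) = 6, da la aceleración: a(t) = 6. Usando a(t) = 6 y sustituyendo t = 2, encontramos a = 6.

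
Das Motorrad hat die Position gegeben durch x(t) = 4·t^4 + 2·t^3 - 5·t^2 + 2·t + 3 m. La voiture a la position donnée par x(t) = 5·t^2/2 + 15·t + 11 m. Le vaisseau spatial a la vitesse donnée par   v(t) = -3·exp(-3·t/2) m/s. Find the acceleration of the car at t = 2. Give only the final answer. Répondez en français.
La réponse est 5.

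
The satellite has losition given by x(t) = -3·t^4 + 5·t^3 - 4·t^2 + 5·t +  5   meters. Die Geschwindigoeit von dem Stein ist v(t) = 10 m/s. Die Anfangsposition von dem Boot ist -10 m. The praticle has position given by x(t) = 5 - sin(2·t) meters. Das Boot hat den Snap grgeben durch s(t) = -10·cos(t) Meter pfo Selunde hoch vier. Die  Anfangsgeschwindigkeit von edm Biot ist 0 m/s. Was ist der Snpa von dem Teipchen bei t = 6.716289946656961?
Wir müssen unsere Gleichung für die Position x(t) = 5 - sin(2·t) 4-mal ableiten. Die Ableitung von der Position ergibt die Geschwindigkeit: v(t) = -2·cos(2·t). Die Ableitung von der Geschwindigkeit ergibt die Beschleunigung: a(t) = 4·sin(2·t). Mit d/dt von a(t) finden wir j(t) = 8·cos(2·t). Durch Ableiten von dem Ruck erhalten wir den Snap: s(t) = -16·sin(2·t). Aus der Gleichung für den Snap s(t) = -16·sin(2·t), setzen wir t = 6.716289946656961 ein und erhalten s = -12.1900655005665.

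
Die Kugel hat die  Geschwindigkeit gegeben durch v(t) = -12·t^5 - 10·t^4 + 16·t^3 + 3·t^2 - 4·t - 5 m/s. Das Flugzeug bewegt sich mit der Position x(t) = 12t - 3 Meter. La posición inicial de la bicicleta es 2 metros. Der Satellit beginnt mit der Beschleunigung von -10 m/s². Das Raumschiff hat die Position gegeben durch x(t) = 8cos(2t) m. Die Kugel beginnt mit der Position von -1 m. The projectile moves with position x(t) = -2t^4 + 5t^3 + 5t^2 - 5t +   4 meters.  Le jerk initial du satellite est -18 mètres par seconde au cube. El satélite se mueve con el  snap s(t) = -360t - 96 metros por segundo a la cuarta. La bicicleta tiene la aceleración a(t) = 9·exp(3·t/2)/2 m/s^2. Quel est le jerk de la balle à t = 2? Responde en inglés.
We must differentiate our velocity equation v(t) = -12·t^5 - 10·t^4 + 16·t^3 + 3·t^2 - 4·t - 5 2 times. Taking d/dt of v(t), we find a(t) = -60·t^4 - 40·t^3 + 48·t^2 + 6·t - 4. The derivative of acceleration gives jerk: j(t) = -240·t^3 - 120·t^2 + 96·t + 6. We have jerk j(t) = -240·t^3 - 120·t^2 + 96·t + 6. Substituting t = 2: j(2) = -2202.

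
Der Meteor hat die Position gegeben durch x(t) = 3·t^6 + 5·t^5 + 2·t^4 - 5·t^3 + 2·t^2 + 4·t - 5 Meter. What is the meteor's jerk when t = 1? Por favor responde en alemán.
Ausgehend von der Position x(t) = 3·t^6 + 5·t^5 + 2·t^4 - 5·t^3 + 2·t^2 + 4·t - 5, nehmen wir 3 Ableitungen. Mit d/dt von x(t) finden wir v(t) = 18·t^5 + 25·t^4 + 8·t^3 - 15·t^2 + 4·t + 4. Durch Ableiten von der Geschwindigkeit erhalten wir die Beschleunigung: a(t) = 90·t^4 + 100·t^3 + 24·t^2 - 30·t + 4. Die Ableitung von der Beschleunigung ergibt den Ruck: j(t) = 360·t^3 + 300·t^2 + 48·t - 30. Mit j(t) = 360·t^3 + 300·t^2 + 48·t - 30 und Einsetzen von t = 1, finden wir j = 678.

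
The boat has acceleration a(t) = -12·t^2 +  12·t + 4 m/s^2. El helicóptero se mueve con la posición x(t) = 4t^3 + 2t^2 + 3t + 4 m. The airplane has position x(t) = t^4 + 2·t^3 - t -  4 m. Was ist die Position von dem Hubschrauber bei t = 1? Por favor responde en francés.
Nous avons la position x(t) = 4·t^3 + 2·t^2 + 3·t + 4. En substituant t = 1: x(1) = 13.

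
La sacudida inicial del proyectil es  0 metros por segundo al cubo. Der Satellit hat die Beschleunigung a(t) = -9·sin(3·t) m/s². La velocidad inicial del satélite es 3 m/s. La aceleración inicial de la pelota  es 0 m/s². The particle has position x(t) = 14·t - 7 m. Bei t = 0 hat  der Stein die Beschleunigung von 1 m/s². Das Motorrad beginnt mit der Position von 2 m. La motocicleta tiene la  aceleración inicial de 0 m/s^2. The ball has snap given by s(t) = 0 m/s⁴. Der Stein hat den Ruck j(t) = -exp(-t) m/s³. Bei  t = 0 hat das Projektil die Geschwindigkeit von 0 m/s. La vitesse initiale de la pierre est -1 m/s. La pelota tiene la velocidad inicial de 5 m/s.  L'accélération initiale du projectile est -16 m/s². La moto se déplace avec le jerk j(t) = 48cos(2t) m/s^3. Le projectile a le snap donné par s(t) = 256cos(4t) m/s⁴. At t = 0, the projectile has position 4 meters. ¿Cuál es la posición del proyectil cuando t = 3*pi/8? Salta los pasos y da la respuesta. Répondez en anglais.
The answer is 3.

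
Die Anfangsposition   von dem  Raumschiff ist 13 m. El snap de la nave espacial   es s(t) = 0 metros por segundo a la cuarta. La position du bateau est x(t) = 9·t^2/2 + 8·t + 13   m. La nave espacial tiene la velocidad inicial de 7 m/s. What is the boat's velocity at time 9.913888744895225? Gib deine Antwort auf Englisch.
To solve this, we need to take 1 derivative of our position equation x(t) = 9·t^2/2 + 8·t + 13. Taking d/dt of x(t), we find v(t) = 9·t + 8. Using v(t) = 9·t + 8 and substituting t = 9.913888744895225, we find v = 97.2249987040570.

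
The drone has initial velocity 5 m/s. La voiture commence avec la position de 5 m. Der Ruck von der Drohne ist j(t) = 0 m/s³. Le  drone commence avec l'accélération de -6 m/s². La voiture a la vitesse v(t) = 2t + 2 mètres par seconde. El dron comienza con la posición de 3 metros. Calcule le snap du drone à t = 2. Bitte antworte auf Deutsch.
Wir müssen unsere Gleichung für den Ruck j(t) = 0 1-mal ableiten. Die Ableitung von dem Ruck ergibt den Snap: s(t) = 0. Aus der Gleichung für den Snap s(t) = 0, setzen wir t = 2 ein und erhalten s = 0.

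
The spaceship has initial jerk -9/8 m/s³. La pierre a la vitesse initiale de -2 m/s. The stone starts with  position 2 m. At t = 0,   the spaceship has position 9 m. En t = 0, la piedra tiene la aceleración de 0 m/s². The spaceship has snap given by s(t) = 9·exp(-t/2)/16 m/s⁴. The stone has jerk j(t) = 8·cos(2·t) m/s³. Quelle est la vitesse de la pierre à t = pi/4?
Nous devons intégrer notre équation du jerk j(t) = 8·cos(2·t) 2 fois. En prenant ∫j(t)dt et en appliquant a(0) = 0, nous trouvons a(t) = 4·sin(2·t). En prenant ∫a(t)dt et en appliquant v(0) = -2, nous trouvons v(t) = -2·cos(2·t). Nous avons la vitesse v(t) = -2·cos(2·t). En substituant t = pi/4: v(pi/4) = 0.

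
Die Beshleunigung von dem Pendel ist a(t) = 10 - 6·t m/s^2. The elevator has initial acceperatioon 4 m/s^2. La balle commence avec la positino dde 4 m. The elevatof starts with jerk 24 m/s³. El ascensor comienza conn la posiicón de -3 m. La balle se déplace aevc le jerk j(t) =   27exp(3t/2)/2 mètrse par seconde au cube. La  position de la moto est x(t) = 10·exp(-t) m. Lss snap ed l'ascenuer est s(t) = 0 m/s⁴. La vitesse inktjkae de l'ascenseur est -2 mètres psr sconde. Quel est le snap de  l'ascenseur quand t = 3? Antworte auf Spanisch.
Tenemos el snap s(t) = 0. Sustituyendo t = 3: s(3) = 0.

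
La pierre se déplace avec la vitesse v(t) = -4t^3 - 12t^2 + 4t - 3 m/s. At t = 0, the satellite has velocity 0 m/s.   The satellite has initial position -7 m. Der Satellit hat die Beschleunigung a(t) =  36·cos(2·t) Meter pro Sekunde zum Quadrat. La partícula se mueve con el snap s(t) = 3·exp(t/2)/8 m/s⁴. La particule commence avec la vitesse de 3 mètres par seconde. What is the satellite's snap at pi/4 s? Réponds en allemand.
Ausgehend von der Beschleunigung a(t) = 36·cos(2·t), nehmen wir 2 Ableitungen. Die Ableitung von der Beschleunigung ergibt den Ruck: j(t) = -72·sin(2·t). Mit d/dt von j(t) finden wir s(t) = -144·cos(2·t). Wir haben den Snap s(t) = -144·cos(2·t). Durch Einsetzen von t = pi/4: s(pi/4) = 0.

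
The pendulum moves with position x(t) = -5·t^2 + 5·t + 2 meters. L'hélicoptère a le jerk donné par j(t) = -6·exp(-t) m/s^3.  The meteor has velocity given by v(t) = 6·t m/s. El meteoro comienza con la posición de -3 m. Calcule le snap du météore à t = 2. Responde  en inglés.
We must differentiate our velocity equation v(t) = 6·t 3 times. The derivative of velocity gives acceleration: a(t) = 6. Taking d/dt of a(t), we find j(t) = 0. Taking d/dt of j(t), we find s(t) = 0. We have snap s(t) = 0. Substituting t = 2: s(2) = 0.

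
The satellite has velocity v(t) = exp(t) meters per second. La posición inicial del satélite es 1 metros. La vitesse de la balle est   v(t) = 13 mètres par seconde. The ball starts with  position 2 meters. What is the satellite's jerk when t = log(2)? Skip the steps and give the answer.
The jerk at t = log(2) is j = 2.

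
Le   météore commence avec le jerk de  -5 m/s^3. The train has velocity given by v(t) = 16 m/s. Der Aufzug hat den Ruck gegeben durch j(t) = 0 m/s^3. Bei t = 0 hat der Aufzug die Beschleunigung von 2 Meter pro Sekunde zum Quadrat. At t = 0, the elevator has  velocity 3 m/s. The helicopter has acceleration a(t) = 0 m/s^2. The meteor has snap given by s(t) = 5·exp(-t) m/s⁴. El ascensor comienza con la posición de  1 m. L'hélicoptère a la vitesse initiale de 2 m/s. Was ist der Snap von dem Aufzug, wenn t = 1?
Ausgehend von dem Ruck j(t) = 0, nehmen wir 1 Ableitung. Die Ableitung von dem Ruck ergibt den Snap: s(t) = 0. Aus der Gleichung für den Snap s(t) = 0, setzen wir t = 1 ein und erhalten s = 0.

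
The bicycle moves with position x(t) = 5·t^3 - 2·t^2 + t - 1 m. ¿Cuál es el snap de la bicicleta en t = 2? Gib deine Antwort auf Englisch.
Starting from position x(t) = 5·t^3 - 2·t^2 + t - 1, we take 4 derivatives. Taking d/dt of x(t), we find v(t) = 15·t^2 - 4·t + 1. Differentiating velocity, we get acceleration: a(t) = 30·t - 4. Differentiating acceleration, we get jerk: j(t) = 30. The derivative of jerk gives snap: s(t) = 0. We have snap s(t) = 0. Substituting t = 2: s(2) = 0.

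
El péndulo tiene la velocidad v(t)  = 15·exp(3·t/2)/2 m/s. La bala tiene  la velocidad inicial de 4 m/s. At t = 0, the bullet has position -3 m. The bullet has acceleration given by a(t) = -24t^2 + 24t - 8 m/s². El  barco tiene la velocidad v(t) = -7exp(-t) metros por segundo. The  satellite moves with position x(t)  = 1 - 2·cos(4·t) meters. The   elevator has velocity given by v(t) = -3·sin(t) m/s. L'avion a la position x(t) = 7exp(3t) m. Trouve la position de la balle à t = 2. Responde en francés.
Nous devons intégrer notre équation de l'accélération a(t) = -24·t^2 + 24·t - 8 2 fois. En prenant ∫a(t)dt et en appliquant v(0) = 4, nous trouvons v(t) = -8·t^3 + 12·t^2 - 8·t + 4. En prenant ∫v(t)dt et en appliquant x(0) = -3, nous trouvons x(t) = -2·t^4 + 4·t^3 - 4·t^2 + 4·t - 3. Nous avons la position x(t) = -2·t^4 + 4·t^3 - 4·t^2 + 4·t - 3. En substituant t = 2: x(2) = -11.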